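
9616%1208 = 1160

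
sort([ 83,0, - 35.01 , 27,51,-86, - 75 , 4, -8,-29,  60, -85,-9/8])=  [  -  86,-85, - 75,-35.01,-29, - 8,-9/8, 0, 4, 27,51,60,83 ]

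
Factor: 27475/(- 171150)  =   - 157/978  =  -2^( - 1 )* 3^( - 1 )*157^1*163^( - 1)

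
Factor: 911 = 911^1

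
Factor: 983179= 983179^1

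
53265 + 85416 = 138681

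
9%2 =1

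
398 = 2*199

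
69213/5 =13842 + 3/5 = 13842.60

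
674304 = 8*84288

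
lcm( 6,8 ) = 24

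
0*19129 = 0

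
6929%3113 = 703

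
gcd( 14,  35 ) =7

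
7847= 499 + 7348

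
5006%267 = 200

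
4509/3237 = 1503/1079  =  1.39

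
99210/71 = 99210/71 = 1397.32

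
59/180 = 59/180=0.33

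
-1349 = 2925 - 4274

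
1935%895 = 145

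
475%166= 143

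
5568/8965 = 5568/8965= 0.62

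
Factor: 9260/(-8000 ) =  - 2^( - 4 )*5^ ( - 2)*463^1 = - 463/400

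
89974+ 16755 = 106729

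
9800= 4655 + 5145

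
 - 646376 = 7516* ( - 86)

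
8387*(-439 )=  - 3681893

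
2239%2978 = 2239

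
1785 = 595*3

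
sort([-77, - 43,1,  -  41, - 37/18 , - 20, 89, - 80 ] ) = [ - 80, -77, - 43, - 41,- 20,-37/18, 1, 89 ]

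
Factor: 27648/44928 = 2^3  *  13^( - 1 )=8/13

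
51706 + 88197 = 139903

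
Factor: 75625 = 5^4 *11^2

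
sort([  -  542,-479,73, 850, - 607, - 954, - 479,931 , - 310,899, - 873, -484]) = [-954, - 873, - 607,-542,-484 , - 479, - 479, - 310 , 73,850,899,931 ] 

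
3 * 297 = 891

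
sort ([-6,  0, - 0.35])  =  [ - 6, - 0.35 , 0 ] 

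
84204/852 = 7017/71 = 98.83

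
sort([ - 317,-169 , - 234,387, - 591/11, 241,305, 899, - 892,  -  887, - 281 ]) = [ - 892, - 887, -317, - 281, - 234, -169, - 591/11,  241,  305, 387,899]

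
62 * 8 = 496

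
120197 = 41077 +79120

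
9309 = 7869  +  1440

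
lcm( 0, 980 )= 0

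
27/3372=9/1124=0.01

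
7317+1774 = 9091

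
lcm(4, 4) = 4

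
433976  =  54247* 8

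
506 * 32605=16498130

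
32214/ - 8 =-16107/4 = -4026.75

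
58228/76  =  766  +  3/19=766.16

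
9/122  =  9/122 = 0.07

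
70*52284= 3659880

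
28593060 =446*64110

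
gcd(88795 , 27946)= 1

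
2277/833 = 2 + 611/833=   2.73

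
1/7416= 1/7416 = 0.00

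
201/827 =201/827 = 0.24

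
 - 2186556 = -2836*771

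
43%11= 10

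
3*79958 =239874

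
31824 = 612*52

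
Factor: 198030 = 2^1*3^1 * 5^1*7^1 * 23^1 * 41^1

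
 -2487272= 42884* ( -58) 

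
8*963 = 7704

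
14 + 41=55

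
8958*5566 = 49860228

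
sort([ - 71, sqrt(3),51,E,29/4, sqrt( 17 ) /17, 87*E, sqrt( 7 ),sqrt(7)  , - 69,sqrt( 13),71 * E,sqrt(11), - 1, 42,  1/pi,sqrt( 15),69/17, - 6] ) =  [ - 71, - 69, - 6,  -  1,sqrt(17 )/17,1/pi, sqrt(3 ) , sqrt(7) , sqrt(7), E,sqrt(11 ), sqrt(13),sqrt(15), 69/17,29/4,42,51,71*E,87 * E]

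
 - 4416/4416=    - 1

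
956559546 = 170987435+785572111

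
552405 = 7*78915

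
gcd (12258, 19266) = 6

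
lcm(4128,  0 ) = 0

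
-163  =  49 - 212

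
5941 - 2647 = 3294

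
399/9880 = 21/520  =  0.04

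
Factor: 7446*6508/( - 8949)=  - 2^3*17^1* 19^(-1)*73^1*157^( - 1)*1627^1 =- 16152856/2983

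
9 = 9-0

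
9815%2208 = 983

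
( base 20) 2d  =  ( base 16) 35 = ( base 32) 1L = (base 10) 53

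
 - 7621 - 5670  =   - 13291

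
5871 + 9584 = 15455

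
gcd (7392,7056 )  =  336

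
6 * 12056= 72336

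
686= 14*49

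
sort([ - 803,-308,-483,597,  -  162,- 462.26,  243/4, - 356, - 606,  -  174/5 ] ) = [ - 803, - 606, - 483, - 462.26, - 356, - 308, - 162, - 174/5, 243/4,597]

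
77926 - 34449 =43477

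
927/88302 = 309/29434 = 0.01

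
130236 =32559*4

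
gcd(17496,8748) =8748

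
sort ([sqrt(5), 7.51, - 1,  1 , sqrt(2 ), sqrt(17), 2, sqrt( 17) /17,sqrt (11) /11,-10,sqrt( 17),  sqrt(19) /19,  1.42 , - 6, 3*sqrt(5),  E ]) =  [ - 10,- 6, - 1,  sqrt ( 19 ) /19,  sqrt(17) /17, sqrt(11 ) /11, 1, sqrt(2 ),  1.42,  2,sqrt(5 ),E, sqrt (17) , sqrt( 17),  3*sqrt(5 ), 7.51 ]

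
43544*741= 32266104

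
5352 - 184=5168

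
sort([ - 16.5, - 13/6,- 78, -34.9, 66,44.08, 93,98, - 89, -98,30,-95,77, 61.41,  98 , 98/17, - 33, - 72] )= [ - 98 , - 95, - 89, - 78, - 72,-34.9 , - 33, - 16.5, - 13/6 , 98/17,30,44.08, 61.41,66, 77,93, 98, 98] 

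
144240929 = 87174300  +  57066629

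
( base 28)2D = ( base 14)4d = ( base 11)63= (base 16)45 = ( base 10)69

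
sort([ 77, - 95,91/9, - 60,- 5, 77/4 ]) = [ -95, - 60, - 5, 91/9,77/4,77 ] 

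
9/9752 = 9/9752=0.00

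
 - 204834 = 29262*( - 7 )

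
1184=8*148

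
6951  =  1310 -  - 5641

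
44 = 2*22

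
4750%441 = 340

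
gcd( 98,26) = 2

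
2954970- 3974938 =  - 1019968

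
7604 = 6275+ 1329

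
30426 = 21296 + 9130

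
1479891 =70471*21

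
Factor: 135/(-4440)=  - 9/296 = -2^(-3)*3^2*37^(-1)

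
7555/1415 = 1511/283= 5.34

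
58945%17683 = 5896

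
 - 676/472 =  - 2 + 67/118 =-  1.43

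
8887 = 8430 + 457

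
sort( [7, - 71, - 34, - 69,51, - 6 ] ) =[ - 71, - 69, - 34,  -  6, 7, 51]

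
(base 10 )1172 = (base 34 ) 10G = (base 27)1gb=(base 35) XH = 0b10010010100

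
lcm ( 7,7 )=7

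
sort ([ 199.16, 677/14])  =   [677/14,199.16]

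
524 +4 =528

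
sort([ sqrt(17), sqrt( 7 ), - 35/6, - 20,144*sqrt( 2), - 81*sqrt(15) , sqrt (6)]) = [  -  81*sqrt( 15), - 20, - 35/6,sqrt( 6 ), sqrt(7), sqrt(17 ), 144 *sqrt( 2)]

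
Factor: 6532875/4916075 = 261315/196643 = 3^2*5^1*5807^1*196643^(-1)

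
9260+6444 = 15704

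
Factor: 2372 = 2^2 * 593^1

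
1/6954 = 1/6954 = 0.00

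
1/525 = 1/525 = 0.00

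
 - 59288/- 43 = 59288/43 = 1378.79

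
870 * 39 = 33930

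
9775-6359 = 3416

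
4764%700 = 564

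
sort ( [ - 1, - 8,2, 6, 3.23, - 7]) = [ -8, - 7, - 1,2, 3.23,  6 ] 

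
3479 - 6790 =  - 3311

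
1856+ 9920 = 11776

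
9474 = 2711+6763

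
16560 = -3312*( - 5)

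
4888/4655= 1 + 233/4655 = 1.05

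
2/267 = 2/267 = 0.01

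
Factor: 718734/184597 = 2^1 * 3^1 * 7^ ( - 1 )*103^1 * 1163^1*26371^( - 1)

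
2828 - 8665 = -5837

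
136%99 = 37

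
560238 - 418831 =141407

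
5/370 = 1/74 = 0.01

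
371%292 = 79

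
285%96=93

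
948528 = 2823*336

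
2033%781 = 471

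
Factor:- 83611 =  - 11^2*691^1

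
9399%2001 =1395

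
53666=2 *26833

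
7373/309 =23 + 266/309 = 23.86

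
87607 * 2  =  175214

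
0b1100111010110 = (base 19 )I62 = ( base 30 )7ae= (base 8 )14726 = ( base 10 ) 6614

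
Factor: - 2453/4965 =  - 3^( - 1 ) * 5^( - 1 )*11^1*223^1 * 331^( - 1) 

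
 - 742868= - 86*8638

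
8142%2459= 765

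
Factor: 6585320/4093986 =2^2*3^( - 1)*5^1*7^1*13^( - 1 )*29^1 * 73^ ( - 1)*719^( - 1) * 811^1  =  3292660/2046993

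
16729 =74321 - 57592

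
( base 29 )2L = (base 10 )79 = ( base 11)72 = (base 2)1001111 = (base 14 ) 59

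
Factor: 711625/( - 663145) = - 5^2*7^ ( - 1 )*5693^1*18947^ ( - 1) = - 142325/132629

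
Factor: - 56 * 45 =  -2520 = -2^3*3^2*5^1*7^1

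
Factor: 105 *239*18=2^1*3^3*5^1 * 7^1 * 239^1  =  451710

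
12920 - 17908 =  - 4988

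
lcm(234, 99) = 2574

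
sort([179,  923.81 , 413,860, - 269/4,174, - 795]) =[ - 795,  -  269/4, 174, 179,  413,860,923.81 ] 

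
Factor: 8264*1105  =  9131720=2^3*5^1*13^1*17^1 * 1033^1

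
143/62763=143/62763 = 0.00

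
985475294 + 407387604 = 1392862898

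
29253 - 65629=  - 36376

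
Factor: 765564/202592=2^(-3 )*3^1*13^( - 1 )*131^1 = 393/104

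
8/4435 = 8/4435= 0.00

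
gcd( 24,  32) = 8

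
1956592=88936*22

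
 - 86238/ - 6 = 14373 + 0/1  =  14373.00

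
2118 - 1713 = 405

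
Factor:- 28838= - 2^1*14419^1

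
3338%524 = 194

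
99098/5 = 99098/5 = 19819.60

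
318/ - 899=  - 1 + 581/899 =- 0.35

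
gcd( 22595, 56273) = 1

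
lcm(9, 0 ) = 0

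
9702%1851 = 447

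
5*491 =2455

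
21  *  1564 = 32844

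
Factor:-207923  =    -  207923^1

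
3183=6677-3494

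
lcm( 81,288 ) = 2592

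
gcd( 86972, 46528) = 4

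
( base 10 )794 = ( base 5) 11134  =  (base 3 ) 1002102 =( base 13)491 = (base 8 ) 1432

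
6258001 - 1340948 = 4917053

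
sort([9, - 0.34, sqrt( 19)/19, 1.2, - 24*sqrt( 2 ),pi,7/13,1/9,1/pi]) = [ - 24 * sqrt(  2), - 0.34, 1/9,sqrt( 19)/19,1/pi , 7/13 , 1.2,pi, 9]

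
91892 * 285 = 26189220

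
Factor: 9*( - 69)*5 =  - 3^3*5^1*23^1 = - 3105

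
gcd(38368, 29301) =1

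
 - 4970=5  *( - 994)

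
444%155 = 134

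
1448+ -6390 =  - 4942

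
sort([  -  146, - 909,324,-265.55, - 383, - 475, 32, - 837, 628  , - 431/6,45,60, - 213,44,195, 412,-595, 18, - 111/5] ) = [ - 909,  -  837,  -  595, - 475, - 383, - 265.55,  -  213, - 146,  -  431/6, - 111/5,  18,32,44,45,60,195,324,412,628]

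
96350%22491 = 6386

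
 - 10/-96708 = 5/48354 = 0.00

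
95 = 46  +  49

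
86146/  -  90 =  - 43073/45 = - 957.18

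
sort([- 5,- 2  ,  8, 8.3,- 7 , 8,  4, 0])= [ - 7,  -  5, - 2,0,4, 8,8, 8.3 ] 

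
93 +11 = 104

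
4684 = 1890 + 2794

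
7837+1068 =8905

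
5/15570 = 1/3114 = 0.00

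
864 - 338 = 526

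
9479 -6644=2835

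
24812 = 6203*4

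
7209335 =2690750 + 4518585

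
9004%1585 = 1079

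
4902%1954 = 994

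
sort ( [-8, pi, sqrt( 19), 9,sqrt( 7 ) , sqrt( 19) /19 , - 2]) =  [ - 8 ,-2, sqrt(19 ) /19,sqrt(7 ), pi,  sqrt( 19) , 9 ] 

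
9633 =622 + 9011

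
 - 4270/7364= -1 +221/526 = - 0.58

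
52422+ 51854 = 104276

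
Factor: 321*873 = 3^3*97^1*107^1 = 280233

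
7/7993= 7/7993 = 0.00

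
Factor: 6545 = 5^1*7^1 * 11^1*17^1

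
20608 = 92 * 224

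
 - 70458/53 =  - 70458/53 = - 1329.40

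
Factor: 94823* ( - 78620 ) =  - 7454984260  =  - 2^2*5^1*3931^1*94823^1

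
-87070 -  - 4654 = -82416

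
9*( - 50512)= - 454608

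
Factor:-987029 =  - 987029^1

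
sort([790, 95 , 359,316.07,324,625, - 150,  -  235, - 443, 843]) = [  -  443, -235, - 150 , 95,316.07, 324,359,625,790, 843]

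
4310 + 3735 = 8045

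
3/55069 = 3/55069 = 0.00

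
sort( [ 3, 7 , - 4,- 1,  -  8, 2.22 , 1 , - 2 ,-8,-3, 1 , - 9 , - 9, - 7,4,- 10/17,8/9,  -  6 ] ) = [-9,-9,  -  8, - 8 , - 7, - 6,-4,  -  3, - 2, - 1, - 10/17, 8/9, 1, 1,  2.22 , 3,4, 7] 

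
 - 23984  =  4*(-5996) 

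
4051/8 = 506 +3/8 = 506.38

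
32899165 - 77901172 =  - 45002007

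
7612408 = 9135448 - 1523040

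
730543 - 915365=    - 184822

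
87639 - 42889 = 44750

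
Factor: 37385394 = 2^1  *  3^1  *6230899^1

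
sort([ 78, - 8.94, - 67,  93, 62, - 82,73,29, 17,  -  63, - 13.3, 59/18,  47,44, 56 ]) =[ - 82, - 67, - 63, - 13.3, - 8.94,59/18,17,29,44, 47,56 , 62,73,78,93 ]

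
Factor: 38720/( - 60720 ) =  - 2^2*3^ ( - 1)*11^1 * 23^(-1) = - 44/69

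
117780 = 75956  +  41824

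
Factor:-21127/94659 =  - 3^ ( - 1 ) * 37^1*139^(- 1)*227^( - 1 )*571^1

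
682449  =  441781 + 240668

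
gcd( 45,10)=5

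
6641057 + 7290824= 13931881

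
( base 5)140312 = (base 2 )1011001001011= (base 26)8BD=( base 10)5707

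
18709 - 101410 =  - 82701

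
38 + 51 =89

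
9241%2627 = 1360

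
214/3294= 107/1647 =0.06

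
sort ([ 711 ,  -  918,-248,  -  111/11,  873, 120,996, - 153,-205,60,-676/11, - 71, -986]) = [ - 986,-918,- 248, - 205, - 153, - 71, - 676/11,- 111/11,60,120,711,  873,996]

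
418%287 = 131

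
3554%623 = 439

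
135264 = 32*4227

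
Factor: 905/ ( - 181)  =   - 5 =- 5^1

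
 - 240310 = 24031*( - 10) 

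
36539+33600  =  70139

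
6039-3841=2198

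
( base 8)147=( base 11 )94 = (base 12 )87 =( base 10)103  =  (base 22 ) 4F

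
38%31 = 7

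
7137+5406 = 12543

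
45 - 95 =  - 50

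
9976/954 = 10 + 218/477 = 10.46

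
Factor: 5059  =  5059^1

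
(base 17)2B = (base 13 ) 36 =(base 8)55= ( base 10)45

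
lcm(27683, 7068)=332196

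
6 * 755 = 4530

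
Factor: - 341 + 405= 2^6 = 64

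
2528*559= 1413152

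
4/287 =4/287   =  0.01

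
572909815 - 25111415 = 547798400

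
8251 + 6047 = 14298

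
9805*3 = 29415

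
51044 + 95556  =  146600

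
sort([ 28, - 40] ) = [ - 40, 28]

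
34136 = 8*4267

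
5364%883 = 66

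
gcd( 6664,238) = 238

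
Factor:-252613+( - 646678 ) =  - 899291^1 = - 899291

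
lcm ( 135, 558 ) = 8370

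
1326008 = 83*15976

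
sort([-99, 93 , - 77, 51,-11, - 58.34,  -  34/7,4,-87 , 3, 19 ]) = [ - 99,-87,-77,-58.34,-11, - 34/7,3, 4,19, 51,93 ]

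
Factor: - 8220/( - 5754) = 2^1*5^1*7^( - 1) = 10/7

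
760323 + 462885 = 1223208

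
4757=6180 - 1423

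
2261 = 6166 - 3905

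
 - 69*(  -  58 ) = 4002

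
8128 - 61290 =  - 53162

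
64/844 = 16/211=0.08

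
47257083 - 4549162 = 42707921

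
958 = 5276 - 4318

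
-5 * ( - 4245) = 21225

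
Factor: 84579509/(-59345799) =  - 3^(-1)*7^1 *233^( - 1 )*1439^(-1)*204793^1 =-1433551/1005861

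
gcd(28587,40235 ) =13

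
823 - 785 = 38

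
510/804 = 85/134 = 0.63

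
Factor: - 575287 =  - 419^1*1373^1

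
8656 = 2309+6347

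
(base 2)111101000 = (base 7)1265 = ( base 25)jd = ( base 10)488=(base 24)k8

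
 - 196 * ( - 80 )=15680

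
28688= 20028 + 8660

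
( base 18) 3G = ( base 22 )34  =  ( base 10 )70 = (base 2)1000110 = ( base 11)64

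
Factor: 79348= 2^2*83^1*239^1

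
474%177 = 120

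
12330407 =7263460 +5066947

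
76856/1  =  76856 = 76856.00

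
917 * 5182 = 4751894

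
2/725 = 2/725 = 0.00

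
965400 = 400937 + 564463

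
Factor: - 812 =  - 2^2*7^1 * 29^1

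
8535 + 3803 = 12338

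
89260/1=89260 = 89260.00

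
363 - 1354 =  - 991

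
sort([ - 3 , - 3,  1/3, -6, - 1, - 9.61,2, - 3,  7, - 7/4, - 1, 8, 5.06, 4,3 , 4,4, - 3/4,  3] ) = [-9.61, - 6, - 3, - 3, - 3,-7/4, - 1, - 1, - 3/4,1/3 , 2, 3, 3,  4,  4,4, 5.06,  7, 8] 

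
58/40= 1 + 9/20 = 1.45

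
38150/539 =5450/77 =70.78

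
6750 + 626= 7376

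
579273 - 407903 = 171370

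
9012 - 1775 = 7237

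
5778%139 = 79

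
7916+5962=13878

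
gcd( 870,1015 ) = 145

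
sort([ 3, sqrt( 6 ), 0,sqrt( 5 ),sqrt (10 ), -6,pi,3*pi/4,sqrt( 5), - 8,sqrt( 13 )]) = [- 8,-6, 0 , sqrt(5 ),sqrt(5),3*pi/4,sqrt(6 ), 3, pi,sqrt( 10 ),  sqrt ( 13)]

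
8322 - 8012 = 310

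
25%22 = 3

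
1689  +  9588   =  11277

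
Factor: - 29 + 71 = 2^1*3^1 *7^1 = 42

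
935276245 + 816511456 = 1751787701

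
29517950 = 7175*4114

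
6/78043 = 6/78043 = 0.00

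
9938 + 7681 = 17619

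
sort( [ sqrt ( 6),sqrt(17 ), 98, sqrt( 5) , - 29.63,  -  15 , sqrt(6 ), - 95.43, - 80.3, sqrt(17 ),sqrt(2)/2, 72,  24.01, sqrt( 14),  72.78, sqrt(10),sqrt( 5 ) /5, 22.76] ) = [  -  95.43  , - 80.3, - 29.63,- 15, sqrt( 5 )/5,sqrt (2)/2,sqrt( 5), sqrt( 6) , sqrt( 6 ),  sqrt(10),sqrt( 14),  sqrt( 17) , sqrt( 17),22.76, 24.01, 72,72.78,98 ] 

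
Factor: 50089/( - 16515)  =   - 3^( - 2)*5^ ( -1) * 13^1 * 367^(-1)*3853^1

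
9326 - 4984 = 4342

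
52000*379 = 19708000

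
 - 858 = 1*(  -  858 ) 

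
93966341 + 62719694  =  156686035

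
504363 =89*5667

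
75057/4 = 18764+1/4 = 18764.25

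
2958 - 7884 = -4926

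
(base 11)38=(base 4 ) 221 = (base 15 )2B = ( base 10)41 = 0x29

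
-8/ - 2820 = 2/705  =  0.00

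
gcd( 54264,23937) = 3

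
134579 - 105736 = 28843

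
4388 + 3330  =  7718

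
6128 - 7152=-1024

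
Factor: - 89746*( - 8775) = 787521150 = 2^1*3^3  *5^2*13^1*23^1 * 1951^1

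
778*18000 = 14004000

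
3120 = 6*520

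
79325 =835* 95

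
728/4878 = 364/2439 = 0.15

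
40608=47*864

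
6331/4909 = 1 + 1422/4909 = 1.29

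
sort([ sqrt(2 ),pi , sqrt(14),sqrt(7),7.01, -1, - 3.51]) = [ - 3.51, - 1, sqrt( 2 ) , sqrt(7),pi , sqrt( 14),7.01] 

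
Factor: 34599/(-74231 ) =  - 3^1*19^1*607^1*74231^(-1)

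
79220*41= 3248020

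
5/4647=5/4647 = 0.00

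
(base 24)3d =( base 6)221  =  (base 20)45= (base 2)1010101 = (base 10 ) 85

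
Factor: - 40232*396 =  - 2^5*3^2 *11^1*47^1 * 107^1 = -15931872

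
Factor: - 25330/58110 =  - 3^( - 1 )*13^( - 1)* 17^1= -17/39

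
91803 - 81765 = 10038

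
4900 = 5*980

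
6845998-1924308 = 4921690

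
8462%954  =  830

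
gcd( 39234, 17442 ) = 6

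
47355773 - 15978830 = 31376943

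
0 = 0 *85134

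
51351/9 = 5705 + 2/3 = 5705.67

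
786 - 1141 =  - 355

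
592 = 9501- 8909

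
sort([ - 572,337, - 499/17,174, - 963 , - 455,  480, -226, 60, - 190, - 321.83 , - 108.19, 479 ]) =[- 963, - 572, - 455, - 321.83, - 226, - 190, - 108.19,-499/17, 60,174,337,  479,  480 ] 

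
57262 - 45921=11341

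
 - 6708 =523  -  7231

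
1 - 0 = 1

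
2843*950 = 2700850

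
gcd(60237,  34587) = 27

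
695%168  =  23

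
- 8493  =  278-8771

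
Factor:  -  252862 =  - 2^1*23^2*239^1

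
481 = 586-105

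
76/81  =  76/81=0.94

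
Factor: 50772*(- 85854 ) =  - 2^3*3^2 *41^1*349^1*4231^1 = - 4358979288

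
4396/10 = 439 +3/5 = 439.60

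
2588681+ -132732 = 2455949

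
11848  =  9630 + 2218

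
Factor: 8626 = 2^1*19^1*227^1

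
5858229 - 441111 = 5417118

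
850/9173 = 850/9173  =  0.09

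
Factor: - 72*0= 0 = 0^1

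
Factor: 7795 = 5^1*1559^1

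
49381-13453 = 35928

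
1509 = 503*3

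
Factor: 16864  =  2^5*17^1 * 31^1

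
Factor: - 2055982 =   -  2^1 * 31^1 * 33161^1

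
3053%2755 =298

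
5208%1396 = 1020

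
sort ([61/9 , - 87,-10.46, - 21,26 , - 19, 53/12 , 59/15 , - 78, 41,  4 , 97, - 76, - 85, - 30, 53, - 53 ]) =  [ - 87, - 85, - 78,- 76, - 53, - 30  , - 21, - 19,-10.46,59/15, 4, 53/12, 61/9, 26,41, 53,97] 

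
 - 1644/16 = -411/4 = - 102.75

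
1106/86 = 12 + 37/43 = 12.86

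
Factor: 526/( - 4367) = - 2^1*  11^( - 1)*263^1*397^ ( - 1 )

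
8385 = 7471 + 914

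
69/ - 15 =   -  23/5 = - 4.60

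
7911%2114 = 1569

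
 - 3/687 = -1 + 228/229=-  0.00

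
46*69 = 3174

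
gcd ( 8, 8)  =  8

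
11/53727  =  11/53727 = 0.00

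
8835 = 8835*1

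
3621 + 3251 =6872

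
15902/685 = 23 + 147/685 = 23.21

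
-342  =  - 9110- - 8768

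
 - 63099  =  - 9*7011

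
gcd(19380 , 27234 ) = 102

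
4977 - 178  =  4799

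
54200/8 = 6775 = 6775.00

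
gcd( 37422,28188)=486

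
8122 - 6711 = 1411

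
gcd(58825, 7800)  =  325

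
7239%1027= 50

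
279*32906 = 9180774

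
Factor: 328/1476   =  2/9= 2^1*3^(-2 )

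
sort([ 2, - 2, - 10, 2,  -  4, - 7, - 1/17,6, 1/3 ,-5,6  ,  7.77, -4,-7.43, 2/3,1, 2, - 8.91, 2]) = [ - 10, - 8.91, - 7.43,-7,  -  5, - 4,- 4, - 2, - 1/17 , 1/3,2/3, 1,2 , 2, 2 , 2, 6, 6 , 7.77]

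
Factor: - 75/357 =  - 5^2*7^( - 1 )*17^( - 1 )= - 25/119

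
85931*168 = 14436408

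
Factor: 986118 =2^1*3^1* 7^1*53^1*443^1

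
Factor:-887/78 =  - 2^( - 1 )*3^( - 1)*13^( - 1 )*887^1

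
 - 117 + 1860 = 1743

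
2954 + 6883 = 9837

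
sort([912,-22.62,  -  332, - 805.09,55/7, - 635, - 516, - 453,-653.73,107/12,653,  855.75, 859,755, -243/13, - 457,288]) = [ - 805.09, - 653.73, - 635, - 516, - 457, - 453, - 332, - 22.62,-243/13, 55/7,107/12,288, 653 , 755,855.75, 859,912 ]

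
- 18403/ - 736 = 25+3/736 =25.00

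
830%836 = 830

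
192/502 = 96/251 = 0.38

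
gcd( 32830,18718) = 98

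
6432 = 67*96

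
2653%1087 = 479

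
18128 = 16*1133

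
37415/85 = 7483/17 = 440.18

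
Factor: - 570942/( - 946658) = 3^3*97^1*109^1*127^( - 1)*3727^(- 1)  =  285471/473329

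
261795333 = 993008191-731212858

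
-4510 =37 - 4547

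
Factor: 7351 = 7351^1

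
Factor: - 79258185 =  - 3^2*5^1*227^1*7759^1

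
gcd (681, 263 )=1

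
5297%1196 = 513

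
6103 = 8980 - 2877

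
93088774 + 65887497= 158976271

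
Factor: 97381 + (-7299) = 2^1*73^1*617^1 = 90082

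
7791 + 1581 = 9372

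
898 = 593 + 305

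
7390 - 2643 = 4747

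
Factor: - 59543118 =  - 2^1*3^2*347^1* 9533^1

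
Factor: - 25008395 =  - 5^1*5001679^1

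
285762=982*291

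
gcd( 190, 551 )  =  19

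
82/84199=82/84199 = 0.00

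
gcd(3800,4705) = 5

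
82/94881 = 82/94881 = 0.00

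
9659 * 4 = 38636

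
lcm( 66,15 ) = 330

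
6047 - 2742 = 3305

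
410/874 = 205/437 = 0.47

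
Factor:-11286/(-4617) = 2^1*3^( - 2)*11^1 = 22/9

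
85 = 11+74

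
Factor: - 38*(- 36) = 2^3 * 3^2 * 19^1 = 1368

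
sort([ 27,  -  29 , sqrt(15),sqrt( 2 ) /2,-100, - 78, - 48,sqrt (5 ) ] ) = [ - 100, - 78, - 48,  -  29, sqrt(2 ) /2, sqrt(  5),sqrt(15 ),27]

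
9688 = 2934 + 6754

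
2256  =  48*47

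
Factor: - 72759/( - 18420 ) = 2^( - 2)*5^( - 1)*79^1= 79/20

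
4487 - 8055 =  -3568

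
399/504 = 19/24= 0.79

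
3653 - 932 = 2721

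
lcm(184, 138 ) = 552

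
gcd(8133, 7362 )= 3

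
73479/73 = 73479/73 = 1006.56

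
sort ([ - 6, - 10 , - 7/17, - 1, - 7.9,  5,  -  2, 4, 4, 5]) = [ -10, - 7.9, - 6, - 2, - 1,  -  7/17,  4,  4, 5,  5]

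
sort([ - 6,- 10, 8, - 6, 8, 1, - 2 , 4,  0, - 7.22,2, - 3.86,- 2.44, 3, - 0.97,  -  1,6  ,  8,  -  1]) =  [ - 10, -7.22, - 6, - 6, - 3.86,  -  2.44,-2,  -  1,-1 , - 0.97, 0,  1,2, 3, 4, 6, 8, 8  ,  8] 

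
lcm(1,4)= 4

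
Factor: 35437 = 35437^1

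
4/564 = 1/141 = 0.01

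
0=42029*0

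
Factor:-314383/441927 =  - 3^ ( - 2 )*47^1*6689^1*49103^(-1 ) 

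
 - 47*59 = -2773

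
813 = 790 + 23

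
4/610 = 2/305= 0.01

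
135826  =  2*67913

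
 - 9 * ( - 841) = 7569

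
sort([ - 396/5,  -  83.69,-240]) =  [ - 240, - 83.69,- 396/5 ] 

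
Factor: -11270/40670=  - 23^1*83^( - 1) = - 23/83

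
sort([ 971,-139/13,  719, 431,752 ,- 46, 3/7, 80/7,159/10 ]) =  [  -  46, - 139/13,3/7,80/7,159/10 , 431,719,752,971] 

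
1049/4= 262 + 1/4 = 262.25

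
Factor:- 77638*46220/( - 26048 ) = 2^( - 3)*5^1*37^( - 1)*2311^1*3529^1  =  40777595/296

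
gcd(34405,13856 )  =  1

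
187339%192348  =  187339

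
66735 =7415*9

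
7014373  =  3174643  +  3839730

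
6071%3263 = 2808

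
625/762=625/762=   0.82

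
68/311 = 68/311 = 0.22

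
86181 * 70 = 6032670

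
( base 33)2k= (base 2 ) 1010110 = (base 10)86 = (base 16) 56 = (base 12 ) 72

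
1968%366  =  138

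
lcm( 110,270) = 2970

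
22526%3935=2851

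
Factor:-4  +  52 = 48 =2^4*3^1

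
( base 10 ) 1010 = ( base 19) 2f3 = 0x3F2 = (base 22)21K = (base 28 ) 182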